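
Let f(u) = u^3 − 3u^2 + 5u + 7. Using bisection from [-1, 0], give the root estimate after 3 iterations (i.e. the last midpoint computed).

-0.875

m = -0.5, f(m) = 3.625 (+); new bracket [-1, -0.5]
m = -0.75, f(m) = 1.140625 (+); new bracket [-1, -0.75]
m = -0.875, f(m) = -0.341797 (−); new bracket [-0.875, -0.75]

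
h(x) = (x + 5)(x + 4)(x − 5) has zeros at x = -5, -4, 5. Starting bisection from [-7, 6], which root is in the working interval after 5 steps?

h(-0.5) = -86.625 < 0, so the root lies in [-0.5, 6]
h(2.75) = -117.703125 < 0, so the root lies in [2.75, 6]
h(4.375) = -49.072266 < 0, so the root lies in [4.375, 6]
h(5.1875) = 17.5496 > 0, so the root lies in [4.375, 5.1875]
h(4.78125) = -18.7888 < 0, so the root lies in [4.78125, 5.1875]

5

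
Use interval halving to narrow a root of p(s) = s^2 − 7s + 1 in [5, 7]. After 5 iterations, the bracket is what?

[6.8125, 6.875]

m = 6, p(m) = -5 (−); new bracket [6, 7]
m = 6.5, p(m) = -2.25 (−); new bracket [6.5, 7]
m = 6.75, p(m) = -0.6875 (−); new bracket [6.75, 7]
m = 6.875, p(m) = 0.1406 (+); new bracket [6.75, 6.875]
m = 6.8125, p(m) = -0.2773 (−); new bracket [6.8125, 6.875]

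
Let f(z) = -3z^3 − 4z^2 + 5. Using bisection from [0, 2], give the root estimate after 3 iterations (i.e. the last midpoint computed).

0.75

f(1) = -2 < 0, so the root lies in [0, 1]
f(0.5) = 3.625 > 0, so the root lies in [0.5, 1]
f(0.75) = 1.484375 > 0, so the root lies in [0.75, 1]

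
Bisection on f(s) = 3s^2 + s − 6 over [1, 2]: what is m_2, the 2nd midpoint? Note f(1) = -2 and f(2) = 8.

s = 1.5 gives f = 2.25, positive; keep [1, 1.5]
s = 1.25 gives f = -0.0625, negative; keep [1.25, 1.5]

1.25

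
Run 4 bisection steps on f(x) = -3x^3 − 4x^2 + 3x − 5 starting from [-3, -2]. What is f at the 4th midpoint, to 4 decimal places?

x = -2.5 gives f = 9.375, positive; keep [-2.5, -2]
x = -2.25 gives f = 2.171875, positive; keep [-2.25, -2]
x = -2.125 gives f = -0.650391, negative; keep [-2.25, -2.125]
x = -2.1875 gives f = 0.6995, positive; keep [-2.1875, -2.125]

0.6995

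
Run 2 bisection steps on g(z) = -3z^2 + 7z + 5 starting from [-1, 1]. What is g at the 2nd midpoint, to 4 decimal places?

m = 0, g(m) = 5 (+); new bracket [-1, 0]
m = -0.5, g(m) = 0.75 (+); new bracket [-1, -0.5]

0.7500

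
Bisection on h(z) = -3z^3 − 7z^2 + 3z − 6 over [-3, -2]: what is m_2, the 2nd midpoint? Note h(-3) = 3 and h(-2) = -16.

-2.75

h(-2.5) = -10.375 < 0, so the root lies in [-3, -2.5]
h(-2.75) = -4.796875 < 0, so the root lies in [-3, -2.75]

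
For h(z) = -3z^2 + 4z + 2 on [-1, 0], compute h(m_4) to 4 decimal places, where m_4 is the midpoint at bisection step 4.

h(-0.5) = -0.75 < 0, so the root lies in [-0.5, 0]
h(-0.25) = 0.8125 > 0, so the root lies in [-0.5, -0.25]
h(-0.375) = 0.078125 > 0, so the root lies in [-0.5, -0.375]
h(-0.4375) = -0.3242 < 0, so the root lies in [-0.4375, -0.375]

-0.3242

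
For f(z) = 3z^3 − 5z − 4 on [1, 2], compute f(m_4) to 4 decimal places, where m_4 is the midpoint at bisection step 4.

m = 1.5, f(m) = -1.375 (−); new bracket [1.5, 2]
m = 1.75, f(m) = 3.328125 (+); new bracket [1.5, 1.75]
m = 1.625, f(m) = 0.748047 (+); new bracket [1.5, 1.625]
m = 1.5625, f(m) = -0.3684 (−); new bracket [1.5625, 1.625]

-0.3684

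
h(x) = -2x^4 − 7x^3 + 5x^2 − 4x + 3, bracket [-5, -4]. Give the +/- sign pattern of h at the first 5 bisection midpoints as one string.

h(-4.5) = -60 < 0, so the root lies in [-4.5, -4]
h(-4.25) = -4.835938 < 0, so the root lies in [-4.25, -4]
h(-4.125) = 16.841309 > 0, so the root lies in [-4.25, -4.125]
h(-4.1875) = 6.4616 > 0, so the root lies in [-4.25, -4.1875]
h(-4.21875) = 0.93 > 0, so the root lies in [-4.25, -4.21875]

--+++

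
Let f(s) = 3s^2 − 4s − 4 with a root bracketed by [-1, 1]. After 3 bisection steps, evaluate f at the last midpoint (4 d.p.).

s = 0 gives f = -4, negative; keep [-1, 0]
s = -0.5 gives f = -1.25, negative; keep [-1, -0.5]
s = -0.75 gives f = 0.6875, positive; keep [-0.75, -0.5]

0.6875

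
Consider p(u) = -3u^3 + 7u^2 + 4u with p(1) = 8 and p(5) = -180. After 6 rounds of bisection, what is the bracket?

u = 3 gives p = -6, negative; keep [1, 3]
u = 2 gives p = 12, positive; keep [2, 3]
u = 2.5 gives p = 6.875, positive; keep [2.5, 3]
u = 2.75 gives p = 1.5469, positive; keep [2.75, 3]
u = 2.875 gives p = -1.9316, negative; keep [2.75, 2.875]
u = 2.8125 gives p = -0.1208, negative; keep [2.75, 2.8125]

[2.75, 2.8125]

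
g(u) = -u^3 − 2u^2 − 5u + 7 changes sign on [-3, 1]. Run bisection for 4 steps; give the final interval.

u = -1 gives g = 11, positive; keep [-1, 1]
u = 0 gives g = 7, positive; keep [0, 1]
u = 0.5 gives g = 3.875, positive; keep [0.5, 1]
u = 0.75 gives g = 1.7031, positive; keep [0.75, 1]

[0.75, 1]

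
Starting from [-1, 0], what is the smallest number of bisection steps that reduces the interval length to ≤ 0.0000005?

21

Width after n steps is 1/2^n. Need 2^n ≥ 1/0.0000005 = 2000000.
2^20 = 1048576 < 2000000 ≤ 2^21 = 2097152, so n = 21.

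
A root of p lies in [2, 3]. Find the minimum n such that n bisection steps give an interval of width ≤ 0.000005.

Width after n steps is 1/2^n. Need 2^n ≥ 1/0.000005 = 200000.
2^17 = 131072 < 200000 ≤ 2^18 = 262144, so n = 18.

18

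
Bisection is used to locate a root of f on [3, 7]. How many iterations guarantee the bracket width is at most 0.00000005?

27

Width after n steps is 4/2^n. Need 2^n ≥ 4/0.00000005 = 80000000.
2^26 = 67108864 < 80000000 ≤ 2^27 = 134217728, so n = 27.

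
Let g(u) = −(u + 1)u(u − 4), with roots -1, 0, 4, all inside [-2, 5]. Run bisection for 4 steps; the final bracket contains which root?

4

midpoint 1.5: g = 9.375 > 0 → [1.5, 5]
midpoint 3.25: g = 10.359375 > 0 → [3.25, 5]
midpoint 4.125: g = -2.642578 < 0 → [3.25, 4.125]
midpoint 3.6875: g = 5.4016 > 0 → [3.6875, 4.125]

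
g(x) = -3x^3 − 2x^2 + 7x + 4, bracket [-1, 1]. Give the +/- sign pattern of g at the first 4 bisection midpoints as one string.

++--

x = 0 gives g = 4, positive; keep [-1, 0]
x = -0.5 gives g = 0.375, positive; keep [-1, -0.5]
x = -0.75 gives g = -1.109375, negative; keep [-0.75, -0.5]
x = -0.625 gives g = -0.4238, negative; keep [-0.625, -0.5]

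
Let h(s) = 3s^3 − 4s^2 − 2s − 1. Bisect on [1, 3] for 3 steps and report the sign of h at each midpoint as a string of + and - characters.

midpoint 2: h = 3 > 0 → [1, 2]
midpoint 1.5: h = -2.875 < 0 → [1.5, 2]
midpoint 1.75: h = -0.671875 < 0 → [1.75, 2]

+--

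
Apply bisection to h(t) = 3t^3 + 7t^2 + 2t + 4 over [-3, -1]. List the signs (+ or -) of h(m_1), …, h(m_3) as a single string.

+-+

t = -2 gives h = 4, positive; keep [-3, -2]
t = -2.5 gives h = -4.125, negative; keep [-2.5, -2]
t = -2.25 gives h = 0.765625, positive; keep [-2.5, -2.25]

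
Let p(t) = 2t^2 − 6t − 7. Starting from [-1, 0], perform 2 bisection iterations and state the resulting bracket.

p(-0.5) = -3.5 < 0, so the root lies in [-1, -0.5]
p(-0.75) = -1.375 < 0, so the root lies in [-1, -0.75]

[-1, -0.75]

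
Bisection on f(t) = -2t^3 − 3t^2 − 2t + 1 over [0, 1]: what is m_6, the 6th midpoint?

m = 0.5, f(m) = -1 (−); new bracket [0, 0.5]
m = 0.25, f(m) = 0.28125 (+); new bracket [0.25, 0.5]
m = 0.375, f(m) = -0.277344 (−); new bracket [0.25, 0.375]
m = 0.3125, f(m) = 0.021 (+); new bracket [0.3125, 0.375]
m = 0.34375, f(m) = -0.1232 (−); new bracket [0.3125, 0.34375]
m = 0.328125, f(m) = -0.0499 (−); new bracket [0.3125, 0.328125]

0.328125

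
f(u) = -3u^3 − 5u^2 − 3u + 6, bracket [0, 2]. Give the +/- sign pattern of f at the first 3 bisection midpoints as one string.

-+-

midpoint 1: f = -5 < 0 → [0, 1]
midpoint 0.5: f = 2.875 > 0 → [0.5, 1]
midpoint 0.75: f = -0.328125 < 0 → [0.5, 0.75]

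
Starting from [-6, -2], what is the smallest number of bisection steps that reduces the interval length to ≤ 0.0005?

Width after n steps is 4/2^n. Need 2^n ≥ 4/0.0005 = 8000.
2^12 = 4096 < 8000 ≤ 2^13 = 8192, so n = 13.

13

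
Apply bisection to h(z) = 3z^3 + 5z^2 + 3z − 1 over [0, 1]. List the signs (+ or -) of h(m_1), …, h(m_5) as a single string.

h(0.5) = 2.125 > 0, so the root lies in [0, 0.5]
h(0.25) = 0.109375 > 0, so the root lies in [0, 0.25]
h(0.125) = -0.541016 < 0, so the root lies in [0.125, 0.25]
h(0.1875) = -0.2419 < 0, so the root lies in [0.1875, 0.25]
h(0.21875) = -0.0731 < 0, so the root lies in [0.21875, 0.25]

++---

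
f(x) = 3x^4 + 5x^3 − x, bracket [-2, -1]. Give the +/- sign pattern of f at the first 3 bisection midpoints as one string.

x = -1.5 gives f = -0.1875, negative; keep [-2, -1.5]
x = -1.75 gives f = 3.089844, positive; keep [-1.75, -1.5]
x = -1.625 gives f = 1.088623, positive; keep [-1.625, -1.5]

-++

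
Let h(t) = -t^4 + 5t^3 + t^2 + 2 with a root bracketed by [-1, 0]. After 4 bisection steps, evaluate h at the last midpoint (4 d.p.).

-0.4575

t = -0.5 gives h = 1.5625, positive; keep [-1, -0.5]
t = -0.75 gives h = 0.136719, positive; keep [-1, -0.75]
t = -0.875 gives h = -1.170166, negative; keep [-0.875, -0.75]
t = -0.8125 gives h = -0.4575, negative; keep [-0.8125, -0.75]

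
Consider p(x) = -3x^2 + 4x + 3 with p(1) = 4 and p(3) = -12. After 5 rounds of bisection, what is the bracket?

midpoint 2: p = -1 < 0 → [1, 2]
midpoint 1.5: p = 2.25 > 0 → [1.5, 2]
midpoint 1.75: p = 0.8125 > 0 → [1.75, 2]
midpoint 1.875: p = -0.0469 < 0 → [1.75, 1.875]
midpoint 1.8125: p = 0.3945 > 0 → [1.8125, 1.875]

[1.8125, 1.875]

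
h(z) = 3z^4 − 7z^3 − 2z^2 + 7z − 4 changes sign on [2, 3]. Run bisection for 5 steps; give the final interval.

[2.28125, 2.3125]

m = 2.5, h(m) = 8.8125 (+); new bracket [2, 2.5]
m = 2.25, h(m) = -1.222656 (−); new bracket [2.25, 2.5]
m = 2.375, h(m) = 3.018311 (+); new bracket [2.25, 2.375]
m = 2.3125, h(m) = 0.7193 (+); new bracket [2.25, 2.3125]
m = 2.28125, h(m) = -0.2944 (−); new bracket [2.28125, 2.3125]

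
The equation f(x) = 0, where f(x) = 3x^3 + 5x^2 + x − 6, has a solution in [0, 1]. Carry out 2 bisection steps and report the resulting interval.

[0.75, 1]

m = 0.5, f(m) = -3.875 (−); new bracket [0.5, 1]
m = 0.75, f(m) = -1.171875 (−); new bracket [0.75, 1]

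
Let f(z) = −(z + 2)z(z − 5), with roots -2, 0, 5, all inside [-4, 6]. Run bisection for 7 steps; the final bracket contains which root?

5

f(1) = 12 > 0, so the root lies in [1, 6]
f(3.5) = 28.875 > 0, so the root lies in [3.5, 6]
f(4.75) = 8.015625 > 0, so the root lies in [4.75, 6]
f(5.375) = -14.8652 < 0, so the root lies in [4.75, 5.375]
f(5.0625) = -2.2346 < 0, so the root lies in [4.75, 5.0625]
f(4.90625) = 3.1766 > 0, so the root lies in [4.90625, 5.0625]
f(4.984375) = 0.5439 > 0, so the root lies in [4.984375, 5.0625]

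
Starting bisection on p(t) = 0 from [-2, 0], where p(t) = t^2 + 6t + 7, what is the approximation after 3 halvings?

m = -1, p(m) = 2 (+); new bracket [-2, -1]
m = -1.5, p(m) = 0.25 (+); new bracket [-2, -1.5]
m = -1.75, p(m) = -0.4375 (−); new bracket [-1.75, -1.5]

-1.75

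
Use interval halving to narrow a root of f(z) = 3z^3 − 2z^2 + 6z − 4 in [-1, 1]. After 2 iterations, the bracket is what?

[0.5, 1]

midpoint 0: f = -4 < 0 → [0, 1]
midpoint 0.5: f = -1.125 < 0 → [0.5, 1]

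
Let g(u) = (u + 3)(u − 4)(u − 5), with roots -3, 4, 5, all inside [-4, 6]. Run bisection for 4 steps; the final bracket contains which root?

-3

u = 1 gives g = 48, positive; keep [-4, 1]
u = -1.5 gives g = 53.625, positive; keep [-4, -1.5]
u = -2.75 gives g = 13.078125, positive; keep [-4, -2.75]
u = -3.375 gives g = -23.1621, negative; keep [-3.375, -2.75]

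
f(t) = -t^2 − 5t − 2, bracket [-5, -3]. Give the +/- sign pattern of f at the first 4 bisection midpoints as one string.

m = -4, f(m) = 2 (+); new bracket [-5, -4]
m = -4.5, f(m) = 0.25 (+); new bracket [-5, -4.5]
m = -4.75, f(m) = -0.8125 (−); new bracket [-4.75, -4.5]
m = -4.625, f(m) = -0.2656 (−); new bracket [-4.625, -4.5]

++--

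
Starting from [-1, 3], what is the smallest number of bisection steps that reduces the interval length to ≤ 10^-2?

Width after n steps is 4/2^n. Need 2^n ≥ 4/10^-2 = 400.
2^8 = 256 < 400 ≤ 2^9 = 512, so n = 9.

9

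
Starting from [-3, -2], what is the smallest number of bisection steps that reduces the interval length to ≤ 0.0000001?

Width after n steps is 1/2^n. Need 2^n ≥ 1/0.0000001 = 10000000.
2^23 = 8388608 < 10000000 ≤ 2^24 = 16777216, so n = 24.

24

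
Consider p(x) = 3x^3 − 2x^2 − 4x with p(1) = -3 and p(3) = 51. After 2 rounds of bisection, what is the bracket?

[1.5, 2]

p(2) = 8 > 0, so the root lies in [1, 2]
p(1.5) = -0.375 < 0, so the root lies in [1.5, 2]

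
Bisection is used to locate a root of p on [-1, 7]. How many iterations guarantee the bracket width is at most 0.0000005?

Width after n steps is 8/2^n. Need 2^n ≥ 8/0.0000005 = 16000000.
2^23 = 8388608 < 16000000 ≤ 2^24 = 16777216, so n = 24.

24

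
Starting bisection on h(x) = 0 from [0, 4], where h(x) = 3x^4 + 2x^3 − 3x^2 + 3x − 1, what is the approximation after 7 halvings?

0.40625

m = 2, h(m) = 57 (+); new bracket [0, 2]
m = 1, h(m) = 4 (+); new bracket [0, 1]
m = 0.5, h(m) = 0.1875 (+); new bracket [0, 0.5]
m = 0.25, h(m) = -0.3945 (−); new bracket [0.25, 0.5]
m = 0.375, h(m) = -0.1321 (−); new bracket [0.375, 0.5]
m = 0.4375, h(m) = 0.0157 (+); new bracket [0.375, 0.4375]
m = 0.40625, h(m) = -0.0606 (−); new bracket [0.40625, 0.4375]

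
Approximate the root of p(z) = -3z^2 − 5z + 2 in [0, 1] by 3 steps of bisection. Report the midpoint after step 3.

0.375

z = 0.5 gives p = -1.25, negative; keep [0, 0.5]
z = 0.25 gives p = 0.5625, positive; keep [0.25, 0.5]
z = 0.375 gives p = -0.296875, negative; keep [0.25, 0.375]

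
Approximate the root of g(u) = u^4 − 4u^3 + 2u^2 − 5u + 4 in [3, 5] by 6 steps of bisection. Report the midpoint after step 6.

m = 4, g(m) = 16 (+); new bracket [3, 4]
m = 3.5, g(m) = -10.4375 (−); new bracket [3.5, 4]
m = 3.75, g(m) = 0.191406 (+); new bracket [3.5, 3.75]
m = 3.625, g(m) = -5.7068 (−); new bracket [3.625, 3.75]
m = 3.6875, g(m) = -2.9114 (−); new bracket [3.6875, 3.75]
m = 3.71875, g(m) = -1.3994 (−); new bracket [3.71875, 3.75]

3.71875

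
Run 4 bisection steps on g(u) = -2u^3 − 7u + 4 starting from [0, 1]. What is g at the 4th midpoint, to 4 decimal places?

g(0.5) = 0.25 > 0, so the root lies in [0.5, 1]
g(0.75) = -2.09375 < 0, so the root lies in [0.5, 0.75]
g(0.625) = -0.863281 < 0, so the root lies in [0.5, 0.625]
g(0.5625) = -0.2935 < 0, so the root lies in [0.5, 0.5625]

-0.2935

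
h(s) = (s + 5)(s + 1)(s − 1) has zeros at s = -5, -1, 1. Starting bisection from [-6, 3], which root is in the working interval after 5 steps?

-5

s = -1.5 gives h = 4.375, positive; keep [-6, -1.5]
s = -3.75 gives h = 16.328125, positive; keep [-6, -3.75]
s = -4.875 gives h = 2.845703, positive; keep [-6, -4.875]
s = -5.4375 gives h = -12.4978, negative; keep [-5.4375, -4.875]
s = -5.15625 gives h = -3.998, negative; keep [-5.15625, -4.875]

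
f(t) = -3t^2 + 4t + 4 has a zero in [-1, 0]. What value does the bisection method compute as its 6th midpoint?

midpoint -0.5: f = 1.25 > 0 → [-1, -0.5]
midpoint -0.75: f = -0.6875 < 0 → [-0.75, -0.5]
midpoint -0.625: f = 0.328125 > 0 → [-0.75, -0.625]
midpoint -0.6875: f = -0.168 < 0 → [-0.6875, -0.625]
midpoint -0.65625: f = 0.083 > 0 → [-0.6875, -0.65625]
midpoint -0.671875: f = -0.0417 < 0 → [-0.671875, -0.65625]

-0.671875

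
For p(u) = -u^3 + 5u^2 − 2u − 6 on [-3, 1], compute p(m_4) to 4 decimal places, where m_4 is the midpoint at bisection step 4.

midpoint -1: p = 2 > 0 → [-1, 1]
midpoint 0: p = -6 < 0 → [-1, 0]
midpoint -0.5: p = -3.625 < 0 → [-1, -0.5]
midpoint -0.75: p = -1.2656 < 0 → [-1, -0.75]

-1.2656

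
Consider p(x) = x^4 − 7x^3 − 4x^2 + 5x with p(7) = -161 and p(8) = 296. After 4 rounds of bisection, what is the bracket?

x = 7.5 gives p = 23.4375, positive; keep [7, 7.5]
x = 7.25 gives p = -78.730469, negative; keep [7.25, 7.5]
x = 7.375 gives p = -30.263428, negative; keep [7.375, 7.5]
x = 7.4375 gives p = -4.0837, negative; keep [7.4375, 7.5]

[7.4375, 7.5]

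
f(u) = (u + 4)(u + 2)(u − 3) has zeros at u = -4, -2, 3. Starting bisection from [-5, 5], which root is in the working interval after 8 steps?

3

f(0) = -24 < 0, so the root lies in [0, 5]
f(2.5) = -14.625 < 0, so the root lies in [2.5, 5]
f(3.75) = 33.421875 > 0, so the root lies in [2.5, 3.75]
f(3.125) = 4.5645 > 0, so the root lies in [2.5, 3.125]
f(2.8125) = -6.1472 < 0, so the root lies in [2.8125, 3.125]
f(2.96875) = -1.0821 < 0, so the root lies in [2.96875, 3.125]
f(3.046875) = 1.6671 > 0, so the root lies in [2.96875, 3.046875]
f(3.0078125) = 0.2742 > 0, so the root lies in [2.96875, 3.0078125]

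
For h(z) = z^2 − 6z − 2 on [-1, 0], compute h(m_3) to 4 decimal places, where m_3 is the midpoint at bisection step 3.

0.3906

m = -0.5, h(m) = 1.25 (+); new bracket [-0.5, 0]
m = -0.25, h(m) = -0.4375 (−); new bracket [-0.5, -0.25]
m = -0.375, h(m) = 0.390625 (+); new bracket [-0.375, -0.25]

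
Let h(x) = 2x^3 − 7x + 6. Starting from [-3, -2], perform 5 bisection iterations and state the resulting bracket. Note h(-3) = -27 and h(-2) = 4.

[-2.21875, -2.1875]

midpoint -2.5: h = -7.75 < 0 → [-2.5, -2]
midpoint -2.25: h = -1.03125 < 0 → [-2.25, -2]
midpoint -2.125: h = 1.683594 > 0 → [-2.25, -2.125]
midpoint -2.1875: h = 0.3774 > 0 → [-2.25, -2.1875]
midpoint -2.21875: h = -0.3139 < 0 → [-2.21875, -2.1875]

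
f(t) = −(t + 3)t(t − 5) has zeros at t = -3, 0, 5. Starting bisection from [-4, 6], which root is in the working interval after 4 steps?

t = 1 gives f = 16, positive; keep [1, 6]
t = 3.5 gives f = 34.125, positive; keep [3.5, 6]
t = 4.75 gives f = 9.203125, positive; keep [4.75, 6]
t = 5.375 gives f = -16.8809, negative; keep [4.75, 5.375]

5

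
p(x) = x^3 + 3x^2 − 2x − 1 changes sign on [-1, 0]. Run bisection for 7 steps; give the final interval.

x = -0.5 gives p = 0.625, positive; keep [-0.5, 0]
x = -0.25 gives p = -0.328125, negative; keep [-0.5, -0.25]
x = -0.375 gives p = 0.119141, positive; keep [-0.375, -0.25]
x = -0.3125 gives p = -0.1125, negative; keep [-0.375, -0.3125]
x = -0.34375 gives p = 0.0014, positive; keep [-0.34375, -0.3125]
x = -0.328125 gives p = -0.0561, negative; keep [-0.34375, -0.328125]
x = -0.3359375 gives p = -0.0275, negative; keep [-0.34375, -0.3359375]

[-0.34375, -0.3359375]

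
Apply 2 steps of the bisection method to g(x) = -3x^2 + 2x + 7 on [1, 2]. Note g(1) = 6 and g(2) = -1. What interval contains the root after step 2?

[1.75, 2]

midpoint 1.5: g = 3.25 > 0 → [1.5, 2]
midpoint 1.75: g = 1.3125 > 0 → [1.75, 2]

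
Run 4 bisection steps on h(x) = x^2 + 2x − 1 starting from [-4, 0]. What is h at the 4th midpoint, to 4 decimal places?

-0.4375

midpoint -2: h = -1 < 0 → [-4, -2]
midpoint -3: h = 2 > 0 → [-3, -2]
midpoint -2.5: h = 0.25 > 0 → [-2.5, -2]
midpoint -2.25: h = -0.4375 < 0 → [-2.5, -2.25]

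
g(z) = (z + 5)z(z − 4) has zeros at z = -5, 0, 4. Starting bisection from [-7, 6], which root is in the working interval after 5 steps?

-5

z = -0.5 gives g = 10.125, positive; keep [-7, -0.5]
z = -3.75 gives g = 36.328125, positive; keep [-7, -3.75]
z = -5.375 gives g = -18.896484, negative; keep [-5.375, -3.75]
z = -4.5625 gives g = 17.0916, positive; keep [-5.375, -4.5625]
z = -4.96875 gives g = 1.3926, positive; keep [-5.375, -4.96875]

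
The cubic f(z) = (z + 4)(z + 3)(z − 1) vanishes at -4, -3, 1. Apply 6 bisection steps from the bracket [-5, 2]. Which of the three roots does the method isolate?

1

z = -1.5 gives f = -9.375, negative; keep [-1.5, 2]
z = 0.25 gives f = -10.359375, negative; keep [0.25, 2]
z = 1.125 gives f = 2.642578, positive; keep [0.25, 1.125]
z = 0.6875 gives f = -5.4016, negative; keep [0.6875, 1.125]
z = 0.90625 gives f = -1.7967, negative; keep [0.90625, 1.125]
z = 1.015625 gives f = 0.3147, positive; keep [0.90625, 1.015625]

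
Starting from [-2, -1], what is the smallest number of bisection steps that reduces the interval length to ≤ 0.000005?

18

Width after n steps is 1/2^n. Need 2^n ≥ 1/0.000005 = 200000.
2^17 = 131072 < 200000 ≤ 2^18 = 262144, so n = 18.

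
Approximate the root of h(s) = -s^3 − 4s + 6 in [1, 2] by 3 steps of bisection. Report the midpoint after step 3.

h(1.5) = -3.375 < 0, so the root lies in [1, 1.5]
h(1.25) = -0.953125 < 0, so the root lies in [1, 1.25]
h(1.125) = 0.076172 > 0, so the root lies in [1.125, 1.25]

1.125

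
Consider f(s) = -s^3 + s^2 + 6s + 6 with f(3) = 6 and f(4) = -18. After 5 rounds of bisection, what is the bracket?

[3.3125, 3.34375]

f(3.5) = -3.625 < 0, so the root lies in [3, 3.5]
f(3.25) = 1.734375 > 0, so the root lies in [3.25, 3.5]
f(3.375) = -0.802734 < 0, so the root lies in [3.25, 3.375]
f(3.3125) = 0.5007 > 0, so the root lies in [3.3125, 3.375]
f(3.34375) = -0.1422 < 0, so the root lies in [3.3125, 3.34375]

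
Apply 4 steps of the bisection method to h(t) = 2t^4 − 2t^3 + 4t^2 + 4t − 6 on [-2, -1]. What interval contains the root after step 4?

m = -1.5, h(m) = 13.875 (+); new bracket [-1.5, -1]
m = -1.25, h(m) = 4.039062 (+); new bracket [-1.25, -1]
m = -1.125, h(m) = 0.61377 (+); new bracket [-1.125, -1]
m = -1.0625, h(m) = -0.7866 (−); new bracket [-1.125, -1.0625]

[-1.125, -1.0625]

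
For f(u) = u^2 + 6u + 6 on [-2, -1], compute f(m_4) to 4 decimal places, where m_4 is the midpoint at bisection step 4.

-0.1523

m = -1.5, f(m) = -0.75 (−); new bracket [-1.5, -1]
m = -1.25, f(m) = 0.0625 (+); new bracket [-1.5, -1.25]
m = -1.375, f(m) = -0.359375 (−); new bracket [-1.375, -1.25]
m = -1.3125, f(m) = -0.1523 (−); new bracket [-1.3125, -1.25]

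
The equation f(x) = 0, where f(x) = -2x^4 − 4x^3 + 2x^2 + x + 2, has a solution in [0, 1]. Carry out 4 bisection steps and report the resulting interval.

[0.875, 0.9375]

f(0.5) = 2.375 > 0, so the root lies in [0.5, 1]
f(0.75) = 1.554688 > 0, so the root lies in [0.75, 1]
f(0.875) = 0.554199 > 0, so the root lies in [0.875, 1]
f(0.9375) = -0.1455 < 0, so the root lies in [0.875, 0.9375]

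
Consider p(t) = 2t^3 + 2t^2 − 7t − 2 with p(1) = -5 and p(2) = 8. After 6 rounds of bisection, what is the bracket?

[1.578125, 1.59375]

p(1.5) = -1.25 < 0, so the root lies in [1.5, 2]
p(1.75) = 2.59375 > 0, so the root lies in [1.5, 1.75]
p(1.625) = 0.488281 > 0, so the root lies in [1.5, 1.625]
p(1.5625) = -0.4253 < 0, so the root lies in [1.5625, 1.625]
p(1.59375) = 0.0202 > 0, so the root lies in [1.5625, 1.59375]
p(1.578125) = -0.2053 < 0, so the root lies in [1.578125, 1.59375]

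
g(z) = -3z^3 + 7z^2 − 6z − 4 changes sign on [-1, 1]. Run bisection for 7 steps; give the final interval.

[-0.421875, -0.40625]

z = 0 gives g = -4, negative; keep [-1, 0]
z = -0.5 gives g = 1.125, positive; keep [-0.5, 0]
z = -0.25 gives g = -2.015625, negative; keep [-0.5, -0.25]
z = -0.375 gives g = -0.6074, negative; keep [-0.5, -0.375]
z = -0.4375 gives g = 0.2161, positive; keep [-0.4375, -0.375]
z = -0.40625 gives g = -0.2061, negative; keep [-0.4375, -0.40625]
z = -0.421875 gives g = 0.0024, positive; keep [-0.421875, -0.40625]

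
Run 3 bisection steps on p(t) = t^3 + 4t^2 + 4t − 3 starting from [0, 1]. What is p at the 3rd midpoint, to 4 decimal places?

t = 0.5 gives p = 0.125, positive; keep [0, 0.5]
t = 0.25 gives p = -1.734375, negative; keep [0.25, 0.5]
t = 0.375 gives p = -0.884766, negative; keep [0.375, 0.5]

-0.8848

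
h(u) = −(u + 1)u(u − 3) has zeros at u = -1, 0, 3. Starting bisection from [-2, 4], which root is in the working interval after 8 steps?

u = 1 gives h = 4, positive; keep [1, 4]
u = 2.5 gives h = 4.375, positive; keep [2.5, 4]
u = 3.25 gives h = -3.453125, negative; keep [2.5, 3.25]
u = 2.875 gives h = 1.3926, positive; keep [2.875, 3.25]
u = 3.0625 gives h = -0.7776, negative; keep [2.875, 3.0625]
u = 2.96875 gives h = 0.3682, positive; keep [2.96875, 3.0625]
u = 3.015625 gives h = -0.1892, negative; keep [2.96875, 3.015625]
u = 2.9921875 gives h = 0.0933, positive; keep [2.9921875, 3.015625]

3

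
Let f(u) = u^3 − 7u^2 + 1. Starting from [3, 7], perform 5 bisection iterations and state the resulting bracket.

[6.875, 7]

midpoint 5: f = -49 < 0 → [5, 7]
midpoint 6: f = -35 < 0 → [6, 7]
midpoint 6.5: f = -20.125 < 0 → [6.5, 7]
midpoint 6.75: f = -10.3906 < 0 → [6.75, 7]
midpoint 6.875: f = -4.9082 < 0 → [6.875, 7]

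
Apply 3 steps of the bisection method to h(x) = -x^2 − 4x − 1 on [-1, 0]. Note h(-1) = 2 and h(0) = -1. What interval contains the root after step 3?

midpoint -0.5: h = 0.75 > 0 → [-0.5, 0]
midpoint -0.25: h = -0.0625 < 0 → [-0.5, -0.25]
midpoint -0.375: h = 0.359375 > 0 → [-0.375, -0.25]

[-0.375, -0.25]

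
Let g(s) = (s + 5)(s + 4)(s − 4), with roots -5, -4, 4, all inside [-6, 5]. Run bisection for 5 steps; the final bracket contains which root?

4

midpoint -0.5: g = -70.875 < 0 → [-0.5, 5]
midpoint 2.25: g = -79.296875 < 0 → [2.25, 5]
midpoint 3.625: g = -24.662109 < 0 → [3.625, 5]
midpoint 4.3125: g = 24.1907 > 0 → [3.625, 4.3125]
midpoint 3.96875: g = -2.2334 < 0 → [3.96875, 4.3125]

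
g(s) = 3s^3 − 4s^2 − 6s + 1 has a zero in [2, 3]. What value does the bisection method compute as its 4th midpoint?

midpoint 2.5: g = 7.875 > 0 → [2, 2.5]
midpoint 2.25: g = 1.421875 > 0 → [2, 2.25]
midpoint 2.125: g = -1.025391 < 0 → [2.125, 2.25]
midpoint 2.1875: g = 0.137 > 0 → [2.125, 2.1875]

2.1875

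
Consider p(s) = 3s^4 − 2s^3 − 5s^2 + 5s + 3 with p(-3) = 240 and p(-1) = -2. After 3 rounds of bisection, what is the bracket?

p(-2) = 37 > 0, so the root lies in [-2, -1]
p(-1.5) = 6.1875 > 0, so the root lies in [-1.5, -1]
p(-1.25) = 0.167969 > 0, so the root lies in [-1.25, -1]

[-1.25, -1]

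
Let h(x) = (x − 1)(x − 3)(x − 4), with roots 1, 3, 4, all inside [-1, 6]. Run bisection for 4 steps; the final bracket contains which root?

1

midpoint 2.5: h = 1.125 > 0 → [-1, 2.5]
midpoint 0.75: h = -1.828125 < 0 → [0.75, 2.5]
midpoint 1.625: h = 2.041016 > 0 → [0.75, 1.625]
midpoint 1.1875: h = 0.9558 > 0 → [0.75, 1.1875]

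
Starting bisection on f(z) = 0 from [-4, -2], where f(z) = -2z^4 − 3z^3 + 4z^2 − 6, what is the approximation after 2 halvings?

-2.5

m = -3, f(m) = -51 (−); new bracket [-3, -2]
m = -2.5, f(m) = -12.25 (−); new bracket [-2.5, -2]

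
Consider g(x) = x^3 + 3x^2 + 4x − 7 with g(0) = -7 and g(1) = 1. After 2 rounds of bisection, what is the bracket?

g(0.5) = -4.125 < 0, so the root lies in [0.5, 1]
g(0.75) = -1.890625 < 0, so the root lies in [0.75, 1]

[0.75, 1]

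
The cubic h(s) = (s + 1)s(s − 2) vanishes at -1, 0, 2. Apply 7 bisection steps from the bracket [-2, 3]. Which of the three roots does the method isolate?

h(0.5) = -1.125 < 0, so the root lies in [0.5, 3]
h(1.75) = -1.203125 < 0, so the root lies in [1.75, 3]
h(2.375) = 3.005859 > 0, so the root lies in [1.75, 2.375]
h(2.0625) = 0.3948 > 0, so the root lies in [1.75, 2.0625]
h(1.90625) = -0.5194 < 0, so the root lies in [1.90625, 2.0625]
h(1.984375) = -0.0925 < 0, so the root lies in [1.984375, 2.0625]
h(2.0234375) = 0.1434 > 0, so the root lies in [1.984375, 2.0234375]

2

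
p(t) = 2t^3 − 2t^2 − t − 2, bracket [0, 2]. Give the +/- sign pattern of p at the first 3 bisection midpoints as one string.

--+

midpoint 1: p = -3 < 0 → [1, 2]
midpoint 1.5: p = -1.25 < 0 → [1.5, 2]
midpoint 1.75: p = 0.84375 > 0 → [1.5, 1.75]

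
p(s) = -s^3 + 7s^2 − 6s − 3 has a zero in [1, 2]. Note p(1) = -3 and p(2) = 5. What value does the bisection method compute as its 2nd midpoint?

1.25

s = 1.5 gives p = 0.375, positive; keep [1, 1.5]
s = 1.25 gives p = -1.515625, negative; keep [1.25, 1.5]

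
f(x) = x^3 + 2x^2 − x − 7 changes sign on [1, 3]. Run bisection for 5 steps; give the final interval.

midpoint 2: f = 7 > 0 → [1, 2]
midpoint 1.5: f = -0.625 < 0 → [1.5, 2]
midpoint 1.75: f = 2.734375 > 0 → [1.5, 1.75]
midpoint 1.625: f = 0.9473 > 0 → [1.5, 1.625]
midpoint 1.5625: f = 0.135 > 0 → [1.5, 1.5625]

[1.5, 1.5625]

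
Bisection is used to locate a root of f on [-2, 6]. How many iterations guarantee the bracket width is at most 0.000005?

21

Width after n steps is 8/2^n. Need 2^n ≥ 8/0.000005 = 1600000.
2^20 = 1048576 < 1600000 ≤ 2^21 = 2097152, so n = 21.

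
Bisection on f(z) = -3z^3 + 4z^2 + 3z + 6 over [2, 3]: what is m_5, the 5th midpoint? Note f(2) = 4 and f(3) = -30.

f(2.5) = -8.375 < 0, so the root lies in [2, 2.5]
f(2.25) = -1.171875 < 0, so the root lies in [2, 2.25]
f(2.125) = 1.650391 > 0, so the root lies in [2.125, 2.25]
f(2.1875) = 0.3005 > 0, so the root lies in [2.1875, 2.25]
f(2.21875) = -0.4201 < 0, so the root lies in [2.1875, 2.21875]

2.21875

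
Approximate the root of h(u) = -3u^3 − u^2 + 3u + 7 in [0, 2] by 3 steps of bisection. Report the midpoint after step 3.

midpoint 1: h = 6 > 0 → [1, 2]
midpoint 1.5: h = -0.875 < 0 → [1, 1.5]
midpoint 1.25: h = 3.328125 > 0 → [1.25, 1.5]

1.25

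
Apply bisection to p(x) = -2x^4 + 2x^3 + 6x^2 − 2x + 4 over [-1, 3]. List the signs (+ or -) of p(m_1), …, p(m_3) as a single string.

++-

p(1) = 8 > 0, so the root lies in [1, 3]
p(2) = 8 > 0, so the root lies in [2, 3]
p(2.5) = -10.375 < 0, so the root lies in [2, 2.5]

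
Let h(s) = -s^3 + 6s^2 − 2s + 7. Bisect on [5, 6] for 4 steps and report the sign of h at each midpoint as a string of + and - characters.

s = 5.5 gives h = 11.125, positive; keep [5.5, 6]
s = 5.75 gives h = 3.765625, positive; keep [5.75, 6]
s = 5.875 gives h = -0.435547, negative; keep [5.75, 5.875]
s = 5.8125 gives h = 1.7097, positive; keep [5.8125, 5.875]

++-+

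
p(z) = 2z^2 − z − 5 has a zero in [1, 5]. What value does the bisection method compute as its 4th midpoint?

1.75

midpoint 3: p = 10 > 0 → [1, 3]
midpoint 2: p = 1 > 0 → [1, 2]
midpoint 1.5: p = -2 < 0 → [1.5, 2]
midpoint 1.75: p = -0.625 < 0 → [1.75, 2]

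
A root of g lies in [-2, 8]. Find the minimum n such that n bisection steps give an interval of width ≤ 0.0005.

Width after n steps is 10/2^n. Need 2^n ≥ 10/0.0005 = 20000.
2^14 = 16384 < 20000 ≤ 2^15 = 32768, so n = 15.

15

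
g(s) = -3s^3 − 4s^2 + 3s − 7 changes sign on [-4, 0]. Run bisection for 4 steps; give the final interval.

[-2.25, -2]

s = -2 gives g = -5, negative; keep [-4, -2]
s = -3 gives g = 29, positive; keep [-3, -2]
s = -2.5 gives g = 7.375, positive; keep [-2.5, -2]
s = -2.25 gives g = 0.1719, positive; keep [-2.25, -2]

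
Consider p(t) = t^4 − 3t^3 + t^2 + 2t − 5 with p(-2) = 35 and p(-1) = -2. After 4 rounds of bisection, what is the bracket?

[-1.1875, -1.125]

t = -1.5 gives p = 9.4375, positive; keep [-1.5, -1]
t = -1.25 gives p = 2.363281, positive; keep [-1.25, -1]
t = -1.125 gives p = -0.111084, negative; keep [-1.25, -1.125]
t = -1.1875 gives p = 1.0474, positive; keep [-1.1875, -1.125]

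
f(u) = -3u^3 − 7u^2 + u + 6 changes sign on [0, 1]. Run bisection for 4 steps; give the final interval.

[0.8125, 0.875]

f(0.5) = 4.375 > 0, so the root lies in [0.5, 1]
f(0.75) = 1.546875 > 0, so the root lies in [0.75, 1]
f(0.875) = -0.494141 < 0, so the root lies in [0.75, 0.875]
f(0.8125) = 0.5823 > 0, so the root lies in [0.8125, 0.875]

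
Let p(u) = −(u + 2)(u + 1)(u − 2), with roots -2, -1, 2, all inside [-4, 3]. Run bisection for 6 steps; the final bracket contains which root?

2

midpoint -0.5: p = 1.875 > 0 → [-0.5, 3]
midpoint 1.25: p = 5.484375 > 0 → [1.25, 3]
midpoint 2.125: p = -1.611328 < 0 → [1.25, 2.125]
midpoint 1.6875: p = 3.0969 > 0 → [1.6875, 2.125]
midpoint 1.90625: p = 1.0643 > 0 → [1.90625, 2.125]
midpoint 2.015625: p = -0.1892 < 0 → [1.90625, 2.015625]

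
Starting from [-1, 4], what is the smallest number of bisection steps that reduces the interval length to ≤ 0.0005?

14

Width after n steps is 5/2^n. Need 2^n ≥ 5/0.0005 = 10000.
2^13 = 8192 < 10000 ≤ 2^14 = 16384, so n = 14.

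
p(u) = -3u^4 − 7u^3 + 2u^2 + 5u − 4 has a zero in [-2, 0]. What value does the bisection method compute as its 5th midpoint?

m = -1, p(m) = -3 (−); new bracket [-2, -1]
m = -1.5, p(m) = 1.4375 (+); new bracket [-1.5, -1]
m = -1.25, p(m) = -0.777344 (−); new bracket [-1.5, -1.25]
m = -1.375, p(m) = 0.3801 (+); new bracket [-1.375, -1.25]
m = -1.3125, p(m) = -0.1929 (−); new bracket [-1.375, -1.3125]

-1.3125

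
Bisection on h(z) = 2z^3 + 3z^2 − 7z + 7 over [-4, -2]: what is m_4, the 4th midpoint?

midpoint -3: h = 1 > 0 → [-4, -3]
midpoint -3.5: h = -17.5 < 0 → [-3.5, -3]
midpoint -3.25: h = -7.21875 < 0 → [-3.25, -3]
midpoint -3.125: h = -2.8633 < 0 → [-3.125, -3]

-3.125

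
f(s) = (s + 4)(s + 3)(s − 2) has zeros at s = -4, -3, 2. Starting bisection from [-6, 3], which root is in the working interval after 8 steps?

2

s = -1.5 gives f = -13.125, negative; keep [-1.5, 3]
s = 0.75 gives f = -22.265625, negative; keep [0.75, 3]
s = 1.875 gives f = -3.580078, negative; keep [1.875, 3]
s = 2.4375 gives f = 15.3142, positive; keep [1.875, 2.4375]
s = 2.15625 gives f = 4.9599, positive; keep [1.875, 2.15625]
s = 2.015625 gives f = 0.4714, positive; keep [1.875, 2.015625]
s = 1.9453125 gives f = -1.6079, negative; keep [1.9453125, 2.015625]
s = 1.98046875 gives f = -0.5817, negative; keep [1.98046875, 2.015625]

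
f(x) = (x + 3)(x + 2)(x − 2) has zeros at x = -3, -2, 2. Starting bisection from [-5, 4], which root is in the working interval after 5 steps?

m = -0.5, f(m) = -9.375 (−); new bracket [-0.5, 4]
m = 1.75, f(m) = -4.453125 (−); new bracket [1.75, 4]
m = 2.875, f(m) = 25.060547 (+); new bracket [1.75, 2.875]
m = 2.3125, f(m) = 7.1594 (+); new bracket [1.75, 2.3125]
m = 2.03125, f(m) = 0.6338 (+); new bracket [1.75, 2.03125]

2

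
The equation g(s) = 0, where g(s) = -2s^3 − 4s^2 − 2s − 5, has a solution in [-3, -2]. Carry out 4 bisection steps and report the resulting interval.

m = -2.5, g(m) = 6.25 (+); new bracket [-2.5, -2]
m = -2.25, g(m) = 2.03125 (+); new bracket [-2.25, -2]
m = -2.125, g(m) = 0.378906 (+); new bracket [-2.125, -2]
m = -2.0625, g(m) = -0.3433 (−); new bracket [-2.125, -2.0625]

[-2.125, -2.0625]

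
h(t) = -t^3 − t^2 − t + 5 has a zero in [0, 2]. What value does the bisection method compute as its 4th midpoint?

h(1) = 2 > 0, so the root lies in [1, 2]
h(1.5) = -2.125 < 0, so the root lies in [1, 1.5]
h(1.25) = 0.234375 > 0, so the root lies in [1.25, 1.5]
h(1.375) = -0.8652 < 0, so the root lies in [1.25, 1.375]

1.375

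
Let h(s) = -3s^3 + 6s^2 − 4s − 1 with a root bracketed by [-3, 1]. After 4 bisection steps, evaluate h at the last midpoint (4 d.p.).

0.4219

s = -1 gives h = 12, positive; keep [-1, 1]
s = 0 gives h = -1, negative; keep [-1, 0]
s = -0.5 gives h = 2.875, positive; keep [-0.5, 0]
s = -0.25 gives h = 0.4219, positive; keep [-0.25, 0]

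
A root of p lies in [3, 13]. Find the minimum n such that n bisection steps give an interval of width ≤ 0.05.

8

Width after n steps is 10/2^n. Need 2^n ≥ 10/0.05 = 200.
2^7 = 128 < 200 ≤ 2^8 = 256, so n = 8.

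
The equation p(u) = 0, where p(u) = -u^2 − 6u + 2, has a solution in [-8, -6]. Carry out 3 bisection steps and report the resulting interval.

[-6.5, -6.25]

m = -7, p(m) = -5 (−); new bracket [-7, -6]
m = -6.5, p(m) = -1.25 (−); new bracket [-6.5, -6]
m = -6.25, p(m) = 0.4375 (+); new bracket [-6.5, -6.25]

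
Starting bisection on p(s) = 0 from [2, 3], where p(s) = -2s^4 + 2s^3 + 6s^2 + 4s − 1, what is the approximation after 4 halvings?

2.4375

p(2.5) = -0.375 < 0, so the root lies in [2, 2.5]
p(2.25) = 9.898438 > 0, so the root lies in [2.25, 2.5]
p(2.375) = 5.503418 > 0, so the root lies in [2.375, 2.5]
p(2.4375) = 2.7622 > 0, so the root lies in [2.4375, 2.5]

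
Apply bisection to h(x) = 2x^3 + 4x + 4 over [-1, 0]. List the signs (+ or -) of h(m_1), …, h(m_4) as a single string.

x = -0.5 gives h = 1.75, positive; keep [-1, -0.5]
x = -0.75 gives h = 0.15625, positive; keep [-1, -0.75]
x = -0.875 gives h = -0.839844, negative; keep [-0.875, -0.75]
x = -0.8125 gives h = -0.3228, negative; keep [-0.8125, -0.75]

++--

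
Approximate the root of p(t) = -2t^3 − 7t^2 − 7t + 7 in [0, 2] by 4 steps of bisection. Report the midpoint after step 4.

midpoint 1: p = -9 < 0 → [0, 1]
midpoint 0.5: p = 1.5 > 0 → [0.5, 1]
midpoint 0.75: p = -3.03125 < 0 → [0.5, 0.75]
midpoint 0.625: p = -0.5977 < 0 → [0.5, 0.625]

0.625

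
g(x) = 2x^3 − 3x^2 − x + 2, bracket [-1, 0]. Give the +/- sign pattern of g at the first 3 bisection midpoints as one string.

++-

g(-0.5) = 1.5 > 0, so the root lies in [-1, -0.5]
g(-0.75) = 0.21875 > 0, so the root lies in [-1, -0.75]
g(-0.875) = -0.761719 < 0, so the root lies in [-0.875, -0.75]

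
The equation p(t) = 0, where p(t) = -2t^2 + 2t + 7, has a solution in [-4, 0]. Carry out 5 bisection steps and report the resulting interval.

p(-2) = -5 < 0, so the root lies in [-2, 0]
p(-1) = 3 > 0, so the root lies in [-2, -1]
p(-1.5) = -0.5 < 0, so the root lies in [-1.5, -1]
p(-1.25) = 1.375 > 0, so the root lies in [-1.5, -1.25]
p(-1.375) = 0.4688 > 0, so the root lies in [-1.5, -1.375]

[-1.5, -1.375]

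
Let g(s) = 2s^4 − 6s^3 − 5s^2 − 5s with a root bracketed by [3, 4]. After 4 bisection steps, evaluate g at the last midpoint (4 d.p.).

s = 3.5 gives g = -35.875, negative; keep [3.5, 4]
s = 3.75 gives g = -9.960938, negative; keep [3.75, 4]
s = 3.875 gives g = 7.371582, positive; keep [3.75, 3.875]
s = 3.8125 gives g = -1.6884, negative; keep [3.8125, 3.875]

-1.6884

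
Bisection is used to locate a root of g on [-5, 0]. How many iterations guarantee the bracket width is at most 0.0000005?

Width after n steps is 5/2^n. Need 2^n ≥ 5/0.0000005 = 10000000.
2^23 = 8388608 < 10000000 ≤ 2^24 = 16777216, so n = 24.

24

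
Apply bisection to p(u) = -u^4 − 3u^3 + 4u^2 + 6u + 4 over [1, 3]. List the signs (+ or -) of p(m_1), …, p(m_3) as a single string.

p(2) = -8 < 0, so the root lies in [1, 2]
p(1.5) = 6.8125 > 0, so the root lies in [1.5, 2]
p(1.75) = 1.292969 > 0, so the root lies in [1.75, 2]

-++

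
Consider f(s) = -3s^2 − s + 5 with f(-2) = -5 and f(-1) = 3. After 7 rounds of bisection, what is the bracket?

f(-1.5) = -0.25 < 0, so the root lies in [-1.5, -1]
f(-1.25) = 1.5625 > 0, so the root lies in [-1.5, -1.25]
f(-1.375) = 0.703125 > 0, so the root lies in [-1.5, -1.375]
f(-1.4375) = 0.2383 > 0, so the root lies in [-1.5, -1.4375]
f(-1.46875) = -0.0029 < 0, so the root lies in [-1.46875, -1.4375]
f(-1.453125) = 0.1184 > 0, so the root lies in [-1.46875, -1.453125]
f(-1.4609375) = 0.0579 > 0, so the root lies in [-1.46875, -1.4609375]

[-1.46875, -1.4609375]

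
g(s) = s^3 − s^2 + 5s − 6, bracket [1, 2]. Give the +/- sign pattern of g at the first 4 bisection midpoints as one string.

g(1.5) = 2.625 > 0, so the root lies in [1, 1.5]
g(1.25) = 0.640625 > 0, so the root lies in [1, 1.25]
g(1.125) = -0.216797 < 0, so the root lies in [1.125, 1.25]
g(1.1875) = 0.2019 > 0, so the root lies in [1.125, 1.1875]

++-+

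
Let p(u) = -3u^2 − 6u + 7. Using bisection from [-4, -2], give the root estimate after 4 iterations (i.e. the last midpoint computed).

midpoint -3: p = -2 < 0 → [-3, -2]
midpoint -2.5: p = 3.25 > 0 → [-3, -2.5]
midpoint -2.75: p = 0.8125 > 0 → [-3, -2.75]
midpoint -2.875: p = -0.5469 < 0 → [-2.875, -2.75]

-2.875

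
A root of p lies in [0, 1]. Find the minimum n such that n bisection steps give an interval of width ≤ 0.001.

10

Width after n steps is 1/2^n. Need 2^n ≥ 1/0.001 = 1000.
2^9 = 512 < 1000 ≤ 2^10 = 1024, so n = 10.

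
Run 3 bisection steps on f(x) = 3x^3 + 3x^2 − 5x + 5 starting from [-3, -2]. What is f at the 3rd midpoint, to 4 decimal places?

0.3848

midpoint -2.5: f = -10.625 < 0 → [-2.5, -2]
midpoint -2.25: f = -2.734375 < 0 → [-2.25, -2]
midpoint -2.125: f = 0.384766 > 0 → [-2.25, -2.125]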